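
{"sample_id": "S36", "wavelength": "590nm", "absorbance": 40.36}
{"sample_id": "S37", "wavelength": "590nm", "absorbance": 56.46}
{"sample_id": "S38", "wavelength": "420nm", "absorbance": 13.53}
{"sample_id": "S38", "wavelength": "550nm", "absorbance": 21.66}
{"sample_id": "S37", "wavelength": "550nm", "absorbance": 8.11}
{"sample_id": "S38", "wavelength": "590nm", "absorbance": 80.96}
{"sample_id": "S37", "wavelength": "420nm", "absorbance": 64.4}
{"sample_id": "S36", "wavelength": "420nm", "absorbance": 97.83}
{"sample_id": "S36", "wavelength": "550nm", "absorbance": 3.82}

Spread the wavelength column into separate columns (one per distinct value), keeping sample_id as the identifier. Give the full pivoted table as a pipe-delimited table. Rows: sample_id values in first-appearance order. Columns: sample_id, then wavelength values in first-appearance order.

Columns: sample_id plus the 3 distinct wavelength values (590nm, 420nm, 550nm).
For example, row S36 column 590nm takes absorbance=40.36 from the long row (S36, 590nm).

| sample_id | 590nm | 420nm | 550nm |
| S36 | 40.36 | 97.83 | 3.82 |
| S37 | 56.46 | 64.4 | 8.11 |
| S38 | 80.96 | 13.53 | 21.66 |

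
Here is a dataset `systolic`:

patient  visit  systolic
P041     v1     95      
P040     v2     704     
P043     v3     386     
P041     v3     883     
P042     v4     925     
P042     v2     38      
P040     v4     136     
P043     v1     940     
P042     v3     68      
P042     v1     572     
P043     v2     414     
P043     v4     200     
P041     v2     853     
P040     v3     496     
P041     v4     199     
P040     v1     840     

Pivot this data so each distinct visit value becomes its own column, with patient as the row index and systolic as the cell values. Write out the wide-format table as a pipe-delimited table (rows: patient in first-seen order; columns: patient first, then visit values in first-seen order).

| patient | v1 | v2 | v3 | v4 |
| P041 | 95 | 853 | 883 | 199 |
| P040 | 840 | 704 | 496 | 136 |
| P043 | 940 | 414 | 386 | 200 |
| P042 | 572 | 38 | 68 | 925 |

Columns: patient plus the 4 distinct visit values (v1, v2, v3, v4).
For example, row P041 column v1 takes systolic=95 from the long row (P041, v1).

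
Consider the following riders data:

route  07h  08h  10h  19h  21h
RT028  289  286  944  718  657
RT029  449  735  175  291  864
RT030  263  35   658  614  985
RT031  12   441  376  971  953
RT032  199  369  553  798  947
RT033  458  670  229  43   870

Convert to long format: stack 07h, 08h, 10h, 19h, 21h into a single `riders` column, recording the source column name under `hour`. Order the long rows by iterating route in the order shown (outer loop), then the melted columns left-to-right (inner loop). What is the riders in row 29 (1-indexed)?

43

30 rows total (6 × 5). Row 29: index ⌊(29-1)/5⌋ = 5 into route → RT033; (29-1) mod 5 = 3 into the melted columns → 19h.
So row 29 is (RT033, 19h, 43); riders = 43.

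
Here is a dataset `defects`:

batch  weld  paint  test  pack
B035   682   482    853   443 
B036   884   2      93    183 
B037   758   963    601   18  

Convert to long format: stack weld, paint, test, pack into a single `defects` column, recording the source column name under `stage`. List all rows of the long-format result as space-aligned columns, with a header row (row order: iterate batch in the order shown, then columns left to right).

Each (batch, column) pair becomes one row: 3 × 4 = 12 rows.
For example, (B035, weld) → defects=682.

batch  stage  defects
B035   weld   682    
B035   paint  482    
B035   test   853    
B035   pack   443    
B036   weld   884    
B036   paint  2      
B036   test   93     
B036   pack   183    
B037   weld   758    
B037   paint  963    
B037   test   601    
B037   pack   18     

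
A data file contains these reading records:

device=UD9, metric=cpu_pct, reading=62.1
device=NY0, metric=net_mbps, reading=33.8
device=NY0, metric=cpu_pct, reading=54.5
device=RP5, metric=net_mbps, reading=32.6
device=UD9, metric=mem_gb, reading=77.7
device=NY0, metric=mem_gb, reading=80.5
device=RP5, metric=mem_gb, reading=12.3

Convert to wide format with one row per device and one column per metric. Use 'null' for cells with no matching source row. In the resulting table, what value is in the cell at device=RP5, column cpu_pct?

No long-format row has device=RP5 and metric=cpu_pct, so the cell is null.

null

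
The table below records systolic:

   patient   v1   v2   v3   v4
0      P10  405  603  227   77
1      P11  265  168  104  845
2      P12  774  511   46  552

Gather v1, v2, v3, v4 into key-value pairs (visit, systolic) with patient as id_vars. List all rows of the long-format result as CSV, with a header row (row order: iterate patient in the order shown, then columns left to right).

patient,visit,systolic
P10,v1,405
P10,v2,603
P10,v3,227
P10,v4,77
P11,v1,265
P11,v2,168
P11,v3,104
P11,v4,845
P12,v1,774
P12,v2,511
P12,v3,46
P12,v4,552

Each (patient, column) pair becomes one row: 3 × 4 = 12 rows.
For example, (P10, v1) → systolic=405.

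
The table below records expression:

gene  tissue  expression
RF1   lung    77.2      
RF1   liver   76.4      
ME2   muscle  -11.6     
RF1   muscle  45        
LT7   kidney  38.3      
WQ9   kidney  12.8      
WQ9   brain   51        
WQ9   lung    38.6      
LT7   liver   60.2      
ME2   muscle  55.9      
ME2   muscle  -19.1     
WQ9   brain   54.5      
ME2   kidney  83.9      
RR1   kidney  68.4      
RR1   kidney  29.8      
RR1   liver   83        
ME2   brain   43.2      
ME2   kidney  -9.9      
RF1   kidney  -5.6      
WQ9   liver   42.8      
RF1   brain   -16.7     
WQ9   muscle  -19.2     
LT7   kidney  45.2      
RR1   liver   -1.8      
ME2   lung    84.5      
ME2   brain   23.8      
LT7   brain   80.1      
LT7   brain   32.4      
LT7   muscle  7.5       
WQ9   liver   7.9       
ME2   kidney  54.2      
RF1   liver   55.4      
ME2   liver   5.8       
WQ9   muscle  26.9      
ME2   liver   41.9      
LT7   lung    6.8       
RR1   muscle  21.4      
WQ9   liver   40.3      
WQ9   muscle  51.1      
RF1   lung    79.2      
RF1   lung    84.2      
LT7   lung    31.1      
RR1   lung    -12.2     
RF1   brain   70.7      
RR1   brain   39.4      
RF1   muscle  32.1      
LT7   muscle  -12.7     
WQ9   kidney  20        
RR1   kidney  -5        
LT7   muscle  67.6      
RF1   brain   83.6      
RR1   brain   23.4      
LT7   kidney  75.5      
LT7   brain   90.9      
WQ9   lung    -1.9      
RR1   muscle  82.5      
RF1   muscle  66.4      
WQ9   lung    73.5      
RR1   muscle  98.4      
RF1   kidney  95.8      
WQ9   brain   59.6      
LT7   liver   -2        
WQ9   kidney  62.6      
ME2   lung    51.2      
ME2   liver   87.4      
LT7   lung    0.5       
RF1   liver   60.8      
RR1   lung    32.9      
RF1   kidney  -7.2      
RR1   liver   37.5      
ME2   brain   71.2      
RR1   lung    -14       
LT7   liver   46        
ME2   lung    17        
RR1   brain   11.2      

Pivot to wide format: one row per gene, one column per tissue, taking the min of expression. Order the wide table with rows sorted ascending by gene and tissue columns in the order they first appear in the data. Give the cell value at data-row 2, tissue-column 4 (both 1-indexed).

With rows sorted ascending by gene, row 2 is gene=ME2. tissue columns in first-appearance order: lung, liver, muscle, kidney, brain; column 4 is kidney.
Long rows with gene=ME2, tissue=kidney: min(83.9, -9.9, 54.2) = -9.9.

-9.9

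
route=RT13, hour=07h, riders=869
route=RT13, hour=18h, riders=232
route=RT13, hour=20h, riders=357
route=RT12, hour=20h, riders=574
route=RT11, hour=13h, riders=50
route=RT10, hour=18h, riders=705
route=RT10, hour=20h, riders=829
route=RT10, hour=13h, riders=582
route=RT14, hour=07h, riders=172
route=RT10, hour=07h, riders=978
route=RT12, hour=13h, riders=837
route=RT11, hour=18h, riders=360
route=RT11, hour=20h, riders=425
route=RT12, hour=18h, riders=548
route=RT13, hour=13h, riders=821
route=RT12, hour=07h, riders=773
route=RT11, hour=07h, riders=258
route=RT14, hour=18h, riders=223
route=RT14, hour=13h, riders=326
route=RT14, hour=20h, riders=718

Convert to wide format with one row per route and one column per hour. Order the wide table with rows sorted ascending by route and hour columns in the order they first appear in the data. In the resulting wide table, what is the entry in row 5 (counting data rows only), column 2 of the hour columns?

With rows sorted ascending by route, row 5 is route=RT14. hour columns in first-appearance order: 07h, 18h, 20h, 13h; column 2 is 18h.
Long rows with route=RT14, hour=18h: riders = 223.

223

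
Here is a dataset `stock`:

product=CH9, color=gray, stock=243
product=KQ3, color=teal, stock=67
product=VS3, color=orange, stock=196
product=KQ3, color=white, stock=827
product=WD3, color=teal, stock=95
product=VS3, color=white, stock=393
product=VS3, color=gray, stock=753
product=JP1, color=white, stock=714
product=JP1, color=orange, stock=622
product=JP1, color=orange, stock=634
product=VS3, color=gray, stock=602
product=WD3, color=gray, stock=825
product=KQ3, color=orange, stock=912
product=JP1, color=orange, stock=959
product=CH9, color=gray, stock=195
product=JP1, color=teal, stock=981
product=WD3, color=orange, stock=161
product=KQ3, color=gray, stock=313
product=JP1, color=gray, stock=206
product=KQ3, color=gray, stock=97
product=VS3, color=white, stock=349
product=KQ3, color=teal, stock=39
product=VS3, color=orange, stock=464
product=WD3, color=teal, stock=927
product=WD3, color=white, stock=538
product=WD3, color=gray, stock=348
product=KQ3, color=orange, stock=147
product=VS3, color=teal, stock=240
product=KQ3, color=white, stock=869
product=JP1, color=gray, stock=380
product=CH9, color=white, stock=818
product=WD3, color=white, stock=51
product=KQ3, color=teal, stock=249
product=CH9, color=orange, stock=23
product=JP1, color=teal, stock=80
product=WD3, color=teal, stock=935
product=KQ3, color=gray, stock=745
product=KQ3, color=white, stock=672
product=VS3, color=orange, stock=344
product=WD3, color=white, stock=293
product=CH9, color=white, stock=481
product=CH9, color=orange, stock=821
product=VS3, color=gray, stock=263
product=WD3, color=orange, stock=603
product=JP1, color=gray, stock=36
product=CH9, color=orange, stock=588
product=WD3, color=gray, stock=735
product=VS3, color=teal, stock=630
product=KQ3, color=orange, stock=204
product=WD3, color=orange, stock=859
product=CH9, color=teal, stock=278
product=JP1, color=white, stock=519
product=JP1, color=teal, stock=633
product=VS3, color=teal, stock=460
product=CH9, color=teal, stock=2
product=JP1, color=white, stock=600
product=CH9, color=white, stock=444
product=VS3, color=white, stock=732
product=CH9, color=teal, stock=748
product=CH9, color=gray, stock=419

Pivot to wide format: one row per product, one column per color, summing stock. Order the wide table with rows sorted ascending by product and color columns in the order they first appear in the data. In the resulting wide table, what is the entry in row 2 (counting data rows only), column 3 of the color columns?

2215

With rows sorted ascending by product, row 2 is product=JP1. color columns in first-appearance order: gray, teal, orange, white; column 3 is orange.
Long rows with product=JP1, color=orange: 622 + 634 + 959 = 2215.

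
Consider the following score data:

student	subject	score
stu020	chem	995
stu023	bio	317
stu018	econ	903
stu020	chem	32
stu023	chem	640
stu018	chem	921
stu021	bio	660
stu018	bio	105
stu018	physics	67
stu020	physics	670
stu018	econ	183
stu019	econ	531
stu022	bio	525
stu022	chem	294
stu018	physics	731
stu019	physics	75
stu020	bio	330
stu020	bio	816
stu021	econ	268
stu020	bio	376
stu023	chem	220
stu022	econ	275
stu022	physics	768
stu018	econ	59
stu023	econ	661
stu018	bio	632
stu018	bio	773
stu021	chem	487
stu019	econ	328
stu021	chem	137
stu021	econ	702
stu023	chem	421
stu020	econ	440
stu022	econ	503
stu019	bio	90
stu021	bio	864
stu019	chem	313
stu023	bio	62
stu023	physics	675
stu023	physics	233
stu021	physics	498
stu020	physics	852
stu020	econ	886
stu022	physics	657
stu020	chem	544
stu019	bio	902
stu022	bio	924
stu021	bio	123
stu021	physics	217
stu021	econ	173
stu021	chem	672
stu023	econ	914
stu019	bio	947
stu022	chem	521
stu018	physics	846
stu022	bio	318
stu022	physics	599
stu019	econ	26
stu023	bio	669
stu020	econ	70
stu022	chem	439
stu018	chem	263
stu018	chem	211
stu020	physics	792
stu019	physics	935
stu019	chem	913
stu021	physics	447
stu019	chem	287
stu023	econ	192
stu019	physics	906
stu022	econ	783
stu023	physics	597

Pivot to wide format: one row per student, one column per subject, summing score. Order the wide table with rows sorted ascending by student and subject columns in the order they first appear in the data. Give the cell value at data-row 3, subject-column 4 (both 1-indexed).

2314

With rows sorted ascending by student, row 3 is student=stu020. subject columns in first-appearance order: chem, bio, econ, physics; column 4 is physics.
Long rows with student=stu020, subject=physics: 670 + 852 + 792 = 2314.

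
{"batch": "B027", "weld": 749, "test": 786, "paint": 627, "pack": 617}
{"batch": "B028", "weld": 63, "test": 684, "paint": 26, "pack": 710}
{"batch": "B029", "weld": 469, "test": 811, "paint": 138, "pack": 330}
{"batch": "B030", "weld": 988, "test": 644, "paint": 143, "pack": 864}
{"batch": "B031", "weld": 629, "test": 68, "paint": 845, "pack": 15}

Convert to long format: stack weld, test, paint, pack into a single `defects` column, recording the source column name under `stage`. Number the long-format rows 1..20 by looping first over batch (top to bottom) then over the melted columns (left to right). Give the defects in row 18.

20 rows total (5 × 4). Row 18: index ⌊(18-1)/4⌋ = 4 into batch → B031; (18-1) mod 4 = 1 into the melted columns → test.
So row 18 is (B031, test, 68); defects = 68.

68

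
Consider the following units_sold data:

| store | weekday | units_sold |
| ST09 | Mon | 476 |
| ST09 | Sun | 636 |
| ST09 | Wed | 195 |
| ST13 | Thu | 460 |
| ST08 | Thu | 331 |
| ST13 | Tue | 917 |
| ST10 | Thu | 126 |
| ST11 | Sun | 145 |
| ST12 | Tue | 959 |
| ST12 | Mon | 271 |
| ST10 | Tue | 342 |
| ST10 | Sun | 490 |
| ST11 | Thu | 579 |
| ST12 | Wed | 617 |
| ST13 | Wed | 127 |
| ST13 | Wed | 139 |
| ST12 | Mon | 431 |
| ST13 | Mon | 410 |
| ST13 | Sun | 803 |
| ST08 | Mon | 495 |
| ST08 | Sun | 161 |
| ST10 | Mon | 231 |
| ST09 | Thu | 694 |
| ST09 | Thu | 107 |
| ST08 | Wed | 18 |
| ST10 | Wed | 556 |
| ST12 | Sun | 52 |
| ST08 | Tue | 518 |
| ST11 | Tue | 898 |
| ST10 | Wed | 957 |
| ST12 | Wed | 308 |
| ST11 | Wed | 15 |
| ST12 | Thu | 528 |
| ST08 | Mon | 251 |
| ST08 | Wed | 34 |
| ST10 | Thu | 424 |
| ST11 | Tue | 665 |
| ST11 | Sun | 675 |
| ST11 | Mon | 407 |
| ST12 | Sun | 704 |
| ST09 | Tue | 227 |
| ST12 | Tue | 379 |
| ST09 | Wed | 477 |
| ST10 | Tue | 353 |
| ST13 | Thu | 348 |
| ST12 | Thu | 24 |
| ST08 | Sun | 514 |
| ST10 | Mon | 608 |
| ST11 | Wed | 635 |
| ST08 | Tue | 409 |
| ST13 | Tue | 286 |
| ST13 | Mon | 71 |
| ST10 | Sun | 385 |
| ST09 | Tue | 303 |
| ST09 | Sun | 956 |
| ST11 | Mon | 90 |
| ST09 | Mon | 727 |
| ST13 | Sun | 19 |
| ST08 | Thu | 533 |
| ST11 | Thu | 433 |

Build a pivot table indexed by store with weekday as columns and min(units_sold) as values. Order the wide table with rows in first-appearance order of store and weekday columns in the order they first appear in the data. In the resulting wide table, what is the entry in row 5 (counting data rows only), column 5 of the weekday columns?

With rows in first-appearance order of store, row 5 is store=ST11. weekday columns in first-appearance order: Mon, Sun, Wed, Thu, Tue; column 5 is Tue.
Long rows with store=ST11, weekday=Tue: min(898, 665) = 665.

665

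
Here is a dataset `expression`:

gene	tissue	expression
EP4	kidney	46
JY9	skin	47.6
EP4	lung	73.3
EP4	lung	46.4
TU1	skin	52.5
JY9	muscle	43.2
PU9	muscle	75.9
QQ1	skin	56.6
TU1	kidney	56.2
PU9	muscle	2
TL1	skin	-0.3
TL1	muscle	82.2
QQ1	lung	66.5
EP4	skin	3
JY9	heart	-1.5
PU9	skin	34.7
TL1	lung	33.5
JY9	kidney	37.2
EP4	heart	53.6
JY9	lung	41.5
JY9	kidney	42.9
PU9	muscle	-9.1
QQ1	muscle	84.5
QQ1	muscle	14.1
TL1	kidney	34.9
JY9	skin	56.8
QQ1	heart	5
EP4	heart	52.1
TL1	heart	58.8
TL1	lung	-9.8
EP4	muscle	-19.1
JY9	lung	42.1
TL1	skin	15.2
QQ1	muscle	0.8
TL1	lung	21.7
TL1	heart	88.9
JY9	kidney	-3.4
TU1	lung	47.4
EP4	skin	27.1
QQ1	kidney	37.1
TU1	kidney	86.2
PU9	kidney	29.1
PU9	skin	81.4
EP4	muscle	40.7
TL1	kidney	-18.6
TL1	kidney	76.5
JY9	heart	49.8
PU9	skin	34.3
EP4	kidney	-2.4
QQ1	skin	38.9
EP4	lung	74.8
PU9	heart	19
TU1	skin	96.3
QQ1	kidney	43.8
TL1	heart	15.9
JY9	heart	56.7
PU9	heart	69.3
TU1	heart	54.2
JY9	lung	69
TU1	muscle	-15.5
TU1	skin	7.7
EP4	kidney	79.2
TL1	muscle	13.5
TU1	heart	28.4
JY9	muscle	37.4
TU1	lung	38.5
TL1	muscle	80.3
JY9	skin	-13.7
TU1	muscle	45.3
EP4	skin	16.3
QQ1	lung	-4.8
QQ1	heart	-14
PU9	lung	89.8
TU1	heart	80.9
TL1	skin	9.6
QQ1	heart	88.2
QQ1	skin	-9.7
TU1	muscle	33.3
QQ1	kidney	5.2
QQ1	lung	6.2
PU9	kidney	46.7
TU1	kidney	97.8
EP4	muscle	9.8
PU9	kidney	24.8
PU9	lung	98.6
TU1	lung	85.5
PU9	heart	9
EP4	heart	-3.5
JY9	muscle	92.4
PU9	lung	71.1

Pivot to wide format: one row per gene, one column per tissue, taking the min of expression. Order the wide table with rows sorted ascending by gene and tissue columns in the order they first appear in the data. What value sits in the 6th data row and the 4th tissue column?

-15.5

With rows sorted ascending by gene, row 6 is gene=TU1. tissue columns in first-appearance order: kidney, skin, lung, muscle, heart; column 4 is muscle.
Long rows with gene=TU1, tissue=muscle: min(-15.5, 45.3, 33.3) = -15.5.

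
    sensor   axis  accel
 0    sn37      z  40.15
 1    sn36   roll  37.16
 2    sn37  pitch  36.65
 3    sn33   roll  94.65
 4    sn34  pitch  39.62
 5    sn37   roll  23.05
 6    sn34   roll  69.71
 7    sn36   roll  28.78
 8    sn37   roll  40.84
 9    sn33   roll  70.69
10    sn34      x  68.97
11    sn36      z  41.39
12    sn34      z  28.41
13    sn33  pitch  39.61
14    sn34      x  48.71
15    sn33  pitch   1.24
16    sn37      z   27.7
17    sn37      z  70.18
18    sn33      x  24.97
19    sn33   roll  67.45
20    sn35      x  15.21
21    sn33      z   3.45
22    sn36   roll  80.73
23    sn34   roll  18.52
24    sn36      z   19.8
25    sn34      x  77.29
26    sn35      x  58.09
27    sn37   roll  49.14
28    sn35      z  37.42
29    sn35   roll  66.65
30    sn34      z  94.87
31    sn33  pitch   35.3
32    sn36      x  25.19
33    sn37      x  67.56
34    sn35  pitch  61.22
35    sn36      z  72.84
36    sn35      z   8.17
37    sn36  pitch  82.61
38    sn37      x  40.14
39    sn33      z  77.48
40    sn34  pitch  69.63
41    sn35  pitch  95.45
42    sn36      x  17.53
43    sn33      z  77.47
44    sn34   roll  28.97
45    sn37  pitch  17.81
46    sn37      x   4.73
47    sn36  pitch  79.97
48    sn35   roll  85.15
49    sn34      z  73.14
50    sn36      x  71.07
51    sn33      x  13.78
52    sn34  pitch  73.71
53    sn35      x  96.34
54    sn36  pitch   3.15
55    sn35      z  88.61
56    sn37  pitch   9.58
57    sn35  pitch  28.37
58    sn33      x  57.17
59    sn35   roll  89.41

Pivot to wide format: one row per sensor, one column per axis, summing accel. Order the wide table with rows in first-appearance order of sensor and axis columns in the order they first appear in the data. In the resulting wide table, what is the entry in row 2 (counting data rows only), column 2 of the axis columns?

With rows in first-appearance order of sensor, row 2 is sensor=sn36. axis columns in first-appearance order: z, roll, pitch, x; column 2 is roll.
Long rows with sensor=sn36, axis=roll: 37.16 + 28.78 + 80.73 = 146.67.

146.67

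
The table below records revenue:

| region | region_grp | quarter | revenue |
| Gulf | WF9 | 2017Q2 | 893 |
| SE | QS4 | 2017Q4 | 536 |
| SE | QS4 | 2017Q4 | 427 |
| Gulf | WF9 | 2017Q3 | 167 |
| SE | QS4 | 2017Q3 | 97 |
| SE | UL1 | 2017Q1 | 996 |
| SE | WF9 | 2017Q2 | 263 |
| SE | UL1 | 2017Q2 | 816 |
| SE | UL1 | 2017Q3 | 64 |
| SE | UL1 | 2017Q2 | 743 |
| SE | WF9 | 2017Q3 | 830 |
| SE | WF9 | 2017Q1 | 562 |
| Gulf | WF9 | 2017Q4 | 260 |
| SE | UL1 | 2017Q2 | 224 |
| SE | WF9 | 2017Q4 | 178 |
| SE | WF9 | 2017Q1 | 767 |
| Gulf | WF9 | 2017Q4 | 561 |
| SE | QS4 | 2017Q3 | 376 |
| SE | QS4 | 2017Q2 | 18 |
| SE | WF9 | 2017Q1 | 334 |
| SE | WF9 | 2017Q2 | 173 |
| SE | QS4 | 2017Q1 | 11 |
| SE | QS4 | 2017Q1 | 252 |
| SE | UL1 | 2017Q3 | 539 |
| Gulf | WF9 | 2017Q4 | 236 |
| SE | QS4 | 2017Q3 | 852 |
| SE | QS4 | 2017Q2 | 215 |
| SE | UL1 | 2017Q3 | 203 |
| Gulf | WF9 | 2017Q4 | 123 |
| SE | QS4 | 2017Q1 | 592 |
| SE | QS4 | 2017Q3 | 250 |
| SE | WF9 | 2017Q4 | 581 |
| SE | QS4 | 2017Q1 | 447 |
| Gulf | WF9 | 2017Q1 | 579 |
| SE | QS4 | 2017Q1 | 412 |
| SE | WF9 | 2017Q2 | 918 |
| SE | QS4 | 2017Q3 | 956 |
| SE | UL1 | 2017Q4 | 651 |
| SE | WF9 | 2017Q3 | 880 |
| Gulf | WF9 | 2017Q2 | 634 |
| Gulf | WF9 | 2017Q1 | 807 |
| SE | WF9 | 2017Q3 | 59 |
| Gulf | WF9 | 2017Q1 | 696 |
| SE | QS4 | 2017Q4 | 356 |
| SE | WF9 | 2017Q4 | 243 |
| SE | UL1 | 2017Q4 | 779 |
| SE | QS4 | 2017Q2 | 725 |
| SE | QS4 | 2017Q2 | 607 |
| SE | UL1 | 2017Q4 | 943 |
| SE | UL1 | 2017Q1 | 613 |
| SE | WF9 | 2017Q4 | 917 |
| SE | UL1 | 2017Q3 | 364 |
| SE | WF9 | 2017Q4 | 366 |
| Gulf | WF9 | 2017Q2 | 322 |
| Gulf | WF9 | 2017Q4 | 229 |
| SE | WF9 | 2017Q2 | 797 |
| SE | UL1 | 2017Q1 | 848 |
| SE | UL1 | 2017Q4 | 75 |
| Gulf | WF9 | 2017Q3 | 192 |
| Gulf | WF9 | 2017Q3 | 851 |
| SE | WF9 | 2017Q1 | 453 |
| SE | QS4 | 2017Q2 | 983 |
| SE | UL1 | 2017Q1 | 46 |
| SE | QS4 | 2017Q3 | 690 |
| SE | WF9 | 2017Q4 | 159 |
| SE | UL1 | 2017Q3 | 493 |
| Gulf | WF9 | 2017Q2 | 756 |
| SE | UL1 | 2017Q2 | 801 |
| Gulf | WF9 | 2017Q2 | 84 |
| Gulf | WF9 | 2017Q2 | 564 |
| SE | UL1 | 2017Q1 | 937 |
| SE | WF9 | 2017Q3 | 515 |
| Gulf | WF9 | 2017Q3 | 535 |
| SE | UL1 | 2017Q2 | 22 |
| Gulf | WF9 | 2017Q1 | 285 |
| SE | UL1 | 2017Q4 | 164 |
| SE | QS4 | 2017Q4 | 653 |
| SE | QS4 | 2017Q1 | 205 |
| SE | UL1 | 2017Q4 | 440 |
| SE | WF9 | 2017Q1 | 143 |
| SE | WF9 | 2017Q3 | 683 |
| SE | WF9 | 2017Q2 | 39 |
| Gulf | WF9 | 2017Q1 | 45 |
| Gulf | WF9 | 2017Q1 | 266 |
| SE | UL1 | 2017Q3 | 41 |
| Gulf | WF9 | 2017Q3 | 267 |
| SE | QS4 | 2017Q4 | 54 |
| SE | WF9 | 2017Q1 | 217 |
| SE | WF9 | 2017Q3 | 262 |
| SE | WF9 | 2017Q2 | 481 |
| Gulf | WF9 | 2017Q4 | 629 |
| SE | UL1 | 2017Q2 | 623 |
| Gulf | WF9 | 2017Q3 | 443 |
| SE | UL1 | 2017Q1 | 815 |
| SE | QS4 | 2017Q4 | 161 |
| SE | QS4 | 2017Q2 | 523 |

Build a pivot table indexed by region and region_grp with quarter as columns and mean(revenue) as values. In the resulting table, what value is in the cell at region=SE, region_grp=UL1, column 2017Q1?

Rows with region=SE, region_grp=UL1 and quarter=2017Q1: revenue values are 996, 613, 848, 46, 937, 815.
(996 + 613 + 848 + 46 + 937 + 815) / 6 = 709.17.

709.17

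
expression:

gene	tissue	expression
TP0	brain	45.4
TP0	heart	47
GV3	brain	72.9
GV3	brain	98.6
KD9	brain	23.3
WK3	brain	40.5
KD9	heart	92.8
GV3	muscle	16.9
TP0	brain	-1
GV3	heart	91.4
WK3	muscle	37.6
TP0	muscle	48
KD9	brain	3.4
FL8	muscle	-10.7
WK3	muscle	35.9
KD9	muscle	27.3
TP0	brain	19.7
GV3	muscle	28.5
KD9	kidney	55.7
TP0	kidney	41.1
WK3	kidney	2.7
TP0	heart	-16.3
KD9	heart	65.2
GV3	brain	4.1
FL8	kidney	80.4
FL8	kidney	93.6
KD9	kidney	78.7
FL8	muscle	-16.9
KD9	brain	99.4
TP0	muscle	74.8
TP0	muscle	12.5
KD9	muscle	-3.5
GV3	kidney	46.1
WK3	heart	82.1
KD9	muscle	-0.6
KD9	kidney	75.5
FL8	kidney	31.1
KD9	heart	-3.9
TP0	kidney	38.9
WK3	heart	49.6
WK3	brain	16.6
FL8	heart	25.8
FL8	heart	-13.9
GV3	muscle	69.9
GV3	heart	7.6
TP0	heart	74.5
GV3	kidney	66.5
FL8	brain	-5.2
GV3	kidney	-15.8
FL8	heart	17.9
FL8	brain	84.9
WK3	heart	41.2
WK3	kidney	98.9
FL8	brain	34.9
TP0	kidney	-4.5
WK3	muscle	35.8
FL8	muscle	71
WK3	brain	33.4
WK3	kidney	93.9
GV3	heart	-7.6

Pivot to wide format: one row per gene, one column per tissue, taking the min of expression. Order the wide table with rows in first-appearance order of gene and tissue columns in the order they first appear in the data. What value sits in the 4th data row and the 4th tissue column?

2.7

With rows in first-appearance order of gene, row 4 is gene=WK3. tissue columns in first-appearance order: brain, heart, muscle, kidney; column 4 is kidney.
Long rows with gene=WK3, tissue=kidney: min(2.7, 98.9, 93.9) = 2.7.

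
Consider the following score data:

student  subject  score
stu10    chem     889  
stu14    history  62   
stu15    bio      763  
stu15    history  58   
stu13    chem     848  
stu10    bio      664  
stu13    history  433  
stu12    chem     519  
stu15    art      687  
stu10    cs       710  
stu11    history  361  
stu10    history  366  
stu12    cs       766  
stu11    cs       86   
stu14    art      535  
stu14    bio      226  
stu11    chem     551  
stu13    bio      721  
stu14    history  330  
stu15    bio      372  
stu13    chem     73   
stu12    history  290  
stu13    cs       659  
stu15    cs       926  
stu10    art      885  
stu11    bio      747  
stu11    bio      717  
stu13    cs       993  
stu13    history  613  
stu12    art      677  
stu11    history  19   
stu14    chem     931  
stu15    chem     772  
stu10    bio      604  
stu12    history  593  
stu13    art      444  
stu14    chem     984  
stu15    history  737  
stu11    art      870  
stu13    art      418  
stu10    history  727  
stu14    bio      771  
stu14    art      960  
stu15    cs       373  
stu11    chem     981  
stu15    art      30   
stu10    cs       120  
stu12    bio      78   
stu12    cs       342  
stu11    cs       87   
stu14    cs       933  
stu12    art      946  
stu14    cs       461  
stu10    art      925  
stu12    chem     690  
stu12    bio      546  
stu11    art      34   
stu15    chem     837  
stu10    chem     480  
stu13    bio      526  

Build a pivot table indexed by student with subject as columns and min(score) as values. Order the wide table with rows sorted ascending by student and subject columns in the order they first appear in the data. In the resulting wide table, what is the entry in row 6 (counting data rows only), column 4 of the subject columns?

With rows sorted ascending by student, row 6 is student=stu15. subject columns in first-appearance order: chem, history, bio, art, cs; column 4 is art.
Long rows with student=stu15, subject=art: min(687, 30) = 30.

30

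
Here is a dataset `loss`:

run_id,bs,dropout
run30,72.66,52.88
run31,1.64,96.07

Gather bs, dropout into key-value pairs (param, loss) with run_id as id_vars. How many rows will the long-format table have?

4

2 run_id values × 2 melted columns = 4 rows.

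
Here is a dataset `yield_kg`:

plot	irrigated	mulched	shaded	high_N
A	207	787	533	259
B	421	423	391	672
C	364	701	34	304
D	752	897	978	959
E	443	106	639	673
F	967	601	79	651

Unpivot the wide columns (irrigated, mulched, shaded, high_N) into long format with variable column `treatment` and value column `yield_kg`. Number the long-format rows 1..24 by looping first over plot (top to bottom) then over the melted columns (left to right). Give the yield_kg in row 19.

639

24 rows total (6 × 4). Row 19: index ⌊(19-1)/4⌋ = 4 into plot → E; (19-1) mod 4 = 2 into the melted columns → shaded.
So row 19 is (E, shaded, 639); yield_kg = 639.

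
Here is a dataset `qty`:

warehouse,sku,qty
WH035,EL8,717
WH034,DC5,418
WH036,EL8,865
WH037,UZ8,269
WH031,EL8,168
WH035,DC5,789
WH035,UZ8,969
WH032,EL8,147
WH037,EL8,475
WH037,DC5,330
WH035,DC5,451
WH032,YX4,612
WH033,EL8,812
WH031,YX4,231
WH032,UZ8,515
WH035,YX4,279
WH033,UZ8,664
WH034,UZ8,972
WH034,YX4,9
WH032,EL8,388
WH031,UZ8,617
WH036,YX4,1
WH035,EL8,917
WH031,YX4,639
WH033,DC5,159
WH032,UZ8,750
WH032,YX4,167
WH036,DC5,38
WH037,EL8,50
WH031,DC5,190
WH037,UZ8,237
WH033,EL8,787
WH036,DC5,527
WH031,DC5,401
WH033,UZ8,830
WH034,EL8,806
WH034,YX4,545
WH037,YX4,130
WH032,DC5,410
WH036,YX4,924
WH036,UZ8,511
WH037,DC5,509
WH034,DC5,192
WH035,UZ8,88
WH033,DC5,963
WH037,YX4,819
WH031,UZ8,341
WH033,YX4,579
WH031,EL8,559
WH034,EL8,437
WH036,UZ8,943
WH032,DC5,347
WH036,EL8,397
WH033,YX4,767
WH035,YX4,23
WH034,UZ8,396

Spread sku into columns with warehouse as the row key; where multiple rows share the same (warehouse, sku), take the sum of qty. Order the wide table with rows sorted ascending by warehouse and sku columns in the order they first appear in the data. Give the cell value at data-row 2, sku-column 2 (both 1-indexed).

757

With rows sorted ascending by warehouse, row 2 is warehouse=WH032. sku columns in first-appearance order: EL8, DC5, UZ8, YX4; column 2 is DC5.
Long rows with warehouse=WH032, sku=DC5: 410 + 347 = 757.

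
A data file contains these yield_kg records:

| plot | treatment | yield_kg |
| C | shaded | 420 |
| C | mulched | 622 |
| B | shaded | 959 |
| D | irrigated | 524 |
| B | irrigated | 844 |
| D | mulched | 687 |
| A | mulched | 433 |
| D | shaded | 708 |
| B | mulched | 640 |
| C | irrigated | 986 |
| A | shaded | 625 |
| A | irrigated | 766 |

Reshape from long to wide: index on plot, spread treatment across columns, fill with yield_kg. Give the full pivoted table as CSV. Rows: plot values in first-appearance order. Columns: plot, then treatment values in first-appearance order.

plot,shaded,mulched,irrigated
C,420,622,986
B,959,640,844
D,708,687,524
A,625,433,766

Columns: plot plus the 3 distinct treatment values (shaded, mulched, irrigated).
For example, row C column shaded takes yield_kg=420 from the long row (C, shaded).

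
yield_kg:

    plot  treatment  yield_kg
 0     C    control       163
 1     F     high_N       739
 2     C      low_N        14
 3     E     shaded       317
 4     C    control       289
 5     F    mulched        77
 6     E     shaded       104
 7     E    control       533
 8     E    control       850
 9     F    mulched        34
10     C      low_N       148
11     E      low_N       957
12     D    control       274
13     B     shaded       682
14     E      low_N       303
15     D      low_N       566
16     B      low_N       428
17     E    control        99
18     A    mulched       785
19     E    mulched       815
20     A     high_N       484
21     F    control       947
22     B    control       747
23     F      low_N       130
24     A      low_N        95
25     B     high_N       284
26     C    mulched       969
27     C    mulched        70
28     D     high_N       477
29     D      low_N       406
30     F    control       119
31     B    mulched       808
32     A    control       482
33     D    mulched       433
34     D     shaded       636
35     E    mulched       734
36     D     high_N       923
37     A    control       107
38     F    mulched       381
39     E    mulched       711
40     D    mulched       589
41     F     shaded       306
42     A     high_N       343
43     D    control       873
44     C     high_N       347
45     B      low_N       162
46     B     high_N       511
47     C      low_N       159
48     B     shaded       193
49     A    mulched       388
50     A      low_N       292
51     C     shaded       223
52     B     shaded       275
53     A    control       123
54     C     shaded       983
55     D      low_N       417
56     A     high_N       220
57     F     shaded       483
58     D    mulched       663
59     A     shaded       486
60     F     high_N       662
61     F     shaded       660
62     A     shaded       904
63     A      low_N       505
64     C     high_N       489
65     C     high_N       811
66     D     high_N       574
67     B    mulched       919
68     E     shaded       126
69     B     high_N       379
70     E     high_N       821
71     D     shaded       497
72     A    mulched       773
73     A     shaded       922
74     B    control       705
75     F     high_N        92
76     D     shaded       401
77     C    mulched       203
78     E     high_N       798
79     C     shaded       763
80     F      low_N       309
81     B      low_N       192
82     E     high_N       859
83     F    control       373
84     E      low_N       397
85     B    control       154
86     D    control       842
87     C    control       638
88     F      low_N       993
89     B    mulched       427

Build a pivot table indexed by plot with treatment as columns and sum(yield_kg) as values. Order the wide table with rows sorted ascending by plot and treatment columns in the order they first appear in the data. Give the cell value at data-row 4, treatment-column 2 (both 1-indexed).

1974

With rows sorted ascending by plot, row 4 is plot=D. treatment columns in first-appearance order: control, high_N, low_N, shaded, mulched; column 2 is high_N.
Long rows with plot=D, treatment=high_N: 477 + 923 + 574 = 1974.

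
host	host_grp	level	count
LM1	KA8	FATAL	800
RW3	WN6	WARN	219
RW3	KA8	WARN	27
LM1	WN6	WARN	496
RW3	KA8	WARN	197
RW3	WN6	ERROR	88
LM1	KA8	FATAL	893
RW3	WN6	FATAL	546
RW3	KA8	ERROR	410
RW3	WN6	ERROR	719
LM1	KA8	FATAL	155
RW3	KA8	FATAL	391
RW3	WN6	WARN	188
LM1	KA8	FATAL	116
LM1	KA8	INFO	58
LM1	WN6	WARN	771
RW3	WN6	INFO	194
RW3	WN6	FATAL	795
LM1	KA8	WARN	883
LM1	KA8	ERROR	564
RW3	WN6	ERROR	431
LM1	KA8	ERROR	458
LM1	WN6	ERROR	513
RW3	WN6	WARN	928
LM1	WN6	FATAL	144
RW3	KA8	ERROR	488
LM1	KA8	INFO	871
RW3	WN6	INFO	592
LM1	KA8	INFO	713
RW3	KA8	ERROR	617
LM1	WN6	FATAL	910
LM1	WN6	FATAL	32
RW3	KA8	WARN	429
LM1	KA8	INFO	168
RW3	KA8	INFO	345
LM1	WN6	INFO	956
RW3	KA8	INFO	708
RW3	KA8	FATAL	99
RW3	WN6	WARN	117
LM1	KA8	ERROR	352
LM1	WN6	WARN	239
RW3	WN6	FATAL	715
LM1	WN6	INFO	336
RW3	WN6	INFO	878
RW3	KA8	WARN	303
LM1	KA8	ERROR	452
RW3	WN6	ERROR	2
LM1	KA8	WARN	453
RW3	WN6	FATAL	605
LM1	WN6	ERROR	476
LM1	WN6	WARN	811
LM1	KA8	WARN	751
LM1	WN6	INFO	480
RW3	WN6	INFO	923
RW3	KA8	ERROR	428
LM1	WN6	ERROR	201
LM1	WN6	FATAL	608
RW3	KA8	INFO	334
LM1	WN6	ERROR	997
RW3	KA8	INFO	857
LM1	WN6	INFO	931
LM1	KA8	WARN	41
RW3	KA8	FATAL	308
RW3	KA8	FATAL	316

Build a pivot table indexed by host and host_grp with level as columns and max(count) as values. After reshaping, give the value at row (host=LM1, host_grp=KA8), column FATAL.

Rows with host=LM1, host_grp=KA8 and level=FATAL: count values are 800, 893, 155, 116.
max(800, 893, 155, 116) = 893.

893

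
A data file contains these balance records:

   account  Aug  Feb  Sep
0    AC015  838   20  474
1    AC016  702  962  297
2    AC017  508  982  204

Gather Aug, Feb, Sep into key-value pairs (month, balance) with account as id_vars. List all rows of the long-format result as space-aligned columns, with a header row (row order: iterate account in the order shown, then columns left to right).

Each (account, column) pair becomes one row: 3 × 3 = 9 rows.
For example, (AC015, Aug) → balance=838.

account  month  balance
AC015    Aug    838    
AC015    Feb    20     
AC015    Sep    474    
AC016    Aug    702    
AC016    Feb    962    
AC016    Sep    297    
AC017    Aug    508    
AC017    Feb    982    
AC017    Sep    204    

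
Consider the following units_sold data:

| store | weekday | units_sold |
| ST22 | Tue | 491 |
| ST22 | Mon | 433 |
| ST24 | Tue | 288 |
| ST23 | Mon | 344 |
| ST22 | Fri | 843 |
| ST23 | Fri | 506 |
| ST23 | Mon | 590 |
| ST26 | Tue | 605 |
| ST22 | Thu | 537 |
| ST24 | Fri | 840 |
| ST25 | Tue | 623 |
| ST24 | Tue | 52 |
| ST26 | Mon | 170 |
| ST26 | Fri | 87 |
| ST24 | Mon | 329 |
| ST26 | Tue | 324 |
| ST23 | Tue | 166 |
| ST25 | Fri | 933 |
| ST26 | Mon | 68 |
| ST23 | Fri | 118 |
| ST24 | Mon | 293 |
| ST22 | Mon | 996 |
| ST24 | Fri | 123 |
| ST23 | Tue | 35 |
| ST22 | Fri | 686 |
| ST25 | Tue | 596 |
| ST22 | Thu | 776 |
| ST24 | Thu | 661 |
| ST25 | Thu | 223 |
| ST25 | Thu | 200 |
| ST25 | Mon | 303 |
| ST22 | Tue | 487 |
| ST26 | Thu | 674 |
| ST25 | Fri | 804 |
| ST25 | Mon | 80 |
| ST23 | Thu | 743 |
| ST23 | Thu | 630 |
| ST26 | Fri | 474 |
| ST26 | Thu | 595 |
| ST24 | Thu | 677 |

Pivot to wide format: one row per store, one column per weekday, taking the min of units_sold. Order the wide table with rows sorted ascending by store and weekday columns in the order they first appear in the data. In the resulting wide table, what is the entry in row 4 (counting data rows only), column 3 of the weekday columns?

804

With rows sorted ascending by store, row 4 is store=ST25. weekday columns in first-appearance order: Tue, Mon, Fri, Thu; column 3 is Fri.
Long rows with store=ST25, weekday=Fri: min(933, 804) = 804.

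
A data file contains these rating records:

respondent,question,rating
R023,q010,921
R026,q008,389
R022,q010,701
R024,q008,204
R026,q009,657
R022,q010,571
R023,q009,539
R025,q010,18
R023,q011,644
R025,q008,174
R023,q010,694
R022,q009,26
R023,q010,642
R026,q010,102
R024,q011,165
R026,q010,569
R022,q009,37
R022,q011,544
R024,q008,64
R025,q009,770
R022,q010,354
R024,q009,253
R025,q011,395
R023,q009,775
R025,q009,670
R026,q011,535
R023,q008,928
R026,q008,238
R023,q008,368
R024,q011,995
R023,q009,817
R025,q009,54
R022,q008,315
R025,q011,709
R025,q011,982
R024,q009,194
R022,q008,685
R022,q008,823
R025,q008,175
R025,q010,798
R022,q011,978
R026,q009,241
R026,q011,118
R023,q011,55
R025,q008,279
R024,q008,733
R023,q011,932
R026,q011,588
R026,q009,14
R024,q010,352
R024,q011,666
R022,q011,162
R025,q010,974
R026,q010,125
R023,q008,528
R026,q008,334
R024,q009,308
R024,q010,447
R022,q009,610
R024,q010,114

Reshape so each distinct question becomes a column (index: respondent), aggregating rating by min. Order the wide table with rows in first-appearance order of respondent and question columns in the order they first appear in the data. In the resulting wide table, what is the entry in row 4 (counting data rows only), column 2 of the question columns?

64

With rows in first-appearance order of respondent, row 4 is respondent=R024. question columns in first-appearance order: q010, q008, q009, q011; column 2 is q008.
Long rows with respondent=R024, question=q008: min(204, 64, 733) = 64.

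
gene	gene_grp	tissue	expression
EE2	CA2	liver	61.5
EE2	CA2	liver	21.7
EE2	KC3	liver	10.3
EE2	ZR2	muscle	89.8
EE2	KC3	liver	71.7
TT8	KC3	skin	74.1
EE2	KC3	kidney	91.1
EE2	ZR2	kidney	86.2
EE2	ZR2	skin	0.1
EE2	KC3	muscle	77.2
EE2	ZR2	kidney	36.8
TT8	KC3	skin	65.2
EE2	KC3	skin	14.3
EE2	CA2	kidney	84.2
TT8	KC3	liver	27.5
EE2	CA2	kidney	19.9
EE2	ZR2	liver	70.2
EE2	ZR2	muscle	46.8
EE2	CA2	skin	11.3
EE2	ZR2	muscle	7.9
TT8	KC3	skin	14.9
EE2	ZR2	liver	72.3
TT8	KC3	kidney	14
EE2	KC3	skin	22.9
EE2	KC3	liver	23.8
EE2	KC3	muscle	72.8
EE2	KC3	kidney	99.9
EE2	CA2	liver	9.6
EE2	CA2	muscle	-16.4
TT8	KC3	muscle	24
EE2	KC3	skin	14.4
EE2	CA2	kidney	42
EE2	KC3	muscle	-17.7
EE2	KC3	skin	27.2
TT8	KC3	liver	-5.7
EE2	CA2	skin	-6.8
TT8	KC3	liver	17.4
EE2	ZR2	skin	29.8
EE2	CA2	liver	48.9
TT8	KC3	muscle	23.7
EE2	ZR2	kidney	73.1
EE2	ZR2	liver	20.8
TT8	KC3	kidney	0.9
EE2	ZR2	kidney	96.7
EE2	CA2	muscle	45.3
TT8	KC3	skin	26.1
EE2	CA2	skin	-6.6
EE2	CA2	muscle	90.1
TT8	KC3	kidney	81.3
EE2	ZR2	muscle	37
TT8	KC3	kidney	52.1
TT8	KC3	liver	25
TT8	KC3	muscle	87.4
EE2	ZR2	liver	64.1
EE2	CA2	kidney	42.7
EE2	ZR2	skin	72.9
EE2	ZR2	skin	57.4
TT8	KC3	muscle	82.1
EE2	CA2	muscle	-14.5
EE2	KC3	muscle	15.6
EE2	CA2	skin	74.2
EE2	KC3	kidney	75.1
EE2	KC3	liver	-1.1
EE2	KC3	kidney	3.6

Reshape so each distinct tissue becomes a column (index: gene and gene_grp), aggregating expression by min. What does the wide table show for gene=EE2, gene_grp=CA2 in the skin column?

Rows with gene=EE2, gene_grp=CA2 and tissue=skin: expression values are 11.3, -6.8, -6.6, 74.2.
min(11.3, -6.8, -6.6, 74.2) = -6.8.

-6.8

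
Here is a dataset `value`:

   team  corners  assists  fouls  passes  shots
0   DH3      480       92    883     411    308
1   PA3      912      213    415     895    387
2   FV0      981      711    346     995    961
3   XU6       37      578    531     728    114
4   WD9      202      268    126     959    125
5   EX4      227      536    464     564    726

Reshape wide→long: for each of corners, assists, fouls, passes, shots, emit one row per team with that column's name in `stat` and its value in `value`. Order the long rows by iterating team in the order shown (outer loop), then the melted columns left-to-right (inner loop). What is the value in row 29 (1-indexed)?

30 rows total (6 × 5). Row 29: index ⌊(29-1)/5⌋ = 5 into team → EX4; (29-1) mod 5 = 3 into the melted columns → passes.
So row 29 is (EX4, passes, 564); value = 564.

564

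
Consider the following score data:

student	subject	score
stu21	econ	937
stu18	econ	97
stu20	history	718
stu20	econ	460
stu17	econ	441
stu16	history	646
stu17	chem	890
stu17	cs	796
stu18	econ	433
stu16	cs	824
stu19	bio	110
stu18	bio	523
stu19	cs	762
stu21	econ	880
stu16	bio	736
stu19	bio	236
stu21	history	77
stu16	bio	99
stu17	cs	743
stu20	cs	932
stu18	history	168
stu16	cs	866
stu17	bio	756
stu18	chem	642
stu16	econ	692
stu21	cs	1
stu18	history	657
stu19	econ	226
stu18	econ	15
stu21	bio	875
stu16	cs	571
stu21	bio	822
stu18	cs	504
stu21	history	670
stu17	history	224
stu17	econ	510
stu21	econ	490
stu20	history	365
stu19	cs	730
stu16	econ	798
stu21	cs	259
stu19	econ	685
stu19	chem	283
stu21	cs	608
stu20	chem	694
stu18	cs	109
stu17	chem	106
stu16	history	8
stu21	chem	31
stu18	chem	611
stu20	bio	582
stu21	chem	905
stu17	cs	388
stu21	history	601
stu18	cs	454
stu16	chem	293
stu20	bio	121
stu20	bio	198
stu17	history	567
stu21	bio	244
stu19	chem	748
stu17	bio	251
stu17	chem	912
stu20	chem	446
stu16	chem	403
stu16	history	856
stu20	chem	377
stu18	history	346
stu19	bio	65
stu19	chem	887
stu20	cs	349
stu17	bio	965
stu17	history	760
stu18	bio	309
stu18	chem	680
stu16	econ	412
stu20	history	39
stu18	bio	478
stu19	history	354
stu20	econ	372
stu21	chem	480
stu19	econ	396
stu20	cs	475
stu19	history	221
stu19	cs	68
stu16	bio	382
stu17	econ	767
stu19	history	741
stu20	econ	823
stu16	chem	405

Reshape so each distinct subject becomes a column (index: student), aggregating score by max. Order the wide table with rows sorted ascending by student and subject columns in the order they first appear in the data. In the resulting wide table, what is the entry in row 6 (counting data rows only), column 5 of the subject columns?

With rows sorted ascending by student, row 6 is student=stu21. subject columns in first-appearance order: econ, history, chem, cs, bio; column 5 is bio.
Long rows with student=stu21, subject=bio: max(875, 822, 244) = 875.

875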